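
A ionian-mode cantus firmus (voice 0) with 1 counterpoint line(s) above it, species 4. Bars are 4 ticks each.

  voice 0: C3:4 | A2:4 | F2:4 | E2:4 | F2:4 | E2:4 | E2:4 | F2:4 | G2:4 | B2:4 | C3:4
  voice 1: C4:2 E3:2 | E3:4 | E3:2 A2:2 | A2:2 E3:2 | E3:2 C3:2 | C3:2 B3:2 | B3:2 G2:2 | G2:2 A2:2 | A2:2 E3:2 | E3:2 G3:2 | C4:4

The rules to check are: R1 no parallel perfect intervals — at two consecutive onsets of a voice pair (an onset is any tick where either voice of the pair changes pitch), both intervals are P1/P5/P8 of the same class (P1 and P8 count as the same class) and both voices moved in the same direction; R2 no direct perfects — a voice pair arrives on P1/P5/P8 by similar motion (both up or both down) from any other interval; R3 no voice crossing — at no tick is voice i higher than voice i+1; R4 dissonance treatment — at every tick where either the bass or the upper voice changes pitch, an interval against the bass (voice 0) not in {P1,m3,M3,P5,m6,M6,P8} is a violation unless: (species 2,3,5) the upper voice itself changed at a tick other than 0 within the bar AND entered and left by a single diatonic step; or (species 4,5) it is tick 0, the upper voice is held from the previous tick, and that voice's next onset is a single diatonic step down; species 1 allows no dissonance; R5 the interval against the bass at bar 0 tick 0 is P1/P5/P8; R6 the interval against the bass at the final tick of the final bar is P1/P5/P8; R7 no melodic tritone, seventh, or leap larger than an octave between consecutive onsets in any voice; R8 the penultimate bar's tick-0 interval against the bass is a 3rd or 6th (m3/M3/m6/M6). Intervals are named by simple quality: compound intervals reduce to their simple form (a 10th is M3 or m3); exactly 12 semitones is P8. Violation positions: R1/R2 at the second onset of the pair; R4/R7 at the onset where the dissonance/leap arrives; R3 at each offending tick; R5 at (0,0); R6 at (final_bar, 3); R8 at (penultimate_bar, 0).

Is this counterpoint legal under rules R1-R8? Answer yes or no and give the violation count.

No (10 violations)

bar 0: v0=C3 v1=C4 (P8)
bar 1: v0=A2 v1=E3 (P5)
bar 2: v0=F2 v1=E3 (M7)
bar 3: v0=E2 v1=A2 (P4)
bar 4: v0=F2 v1=E3 (M7)
bar 5: v0=E2 v1=C3 (m6)
bar 6: v0=E2 v1=B3 (P5)
bar 7: v0=F2 v1=G2 (M2)
bar 8: v0=G2 v1=A2 (M2)
bar 9: v0=B2 v1=E3 (P4)
bar 10: v0=C3 v1=C4 (P8)
  R4 @ bar2.0: F2/E3 M7 untreated
  R4 @ bar3.0: E2/A2 P4 untreated
  R4 @ bar4.0: F2/E3 M7 untreated
  R7 @ bar5.2: C3->B3 leap 11st
  R7 @ bar6.2: B3->G2 leap 16st
  R4 @ bar7.0: F2/G2 M2 untreated
  R4 @ bar8.0: G2/A2 M2 untreated
  R4 @ bar9.0: B2/E3 P4 untreated
  R8 @ bar9.0: penult P4 not 3rd/6th
  R2 @ bar10.0: B2/G3 m6 -> C3/C4 P8 similar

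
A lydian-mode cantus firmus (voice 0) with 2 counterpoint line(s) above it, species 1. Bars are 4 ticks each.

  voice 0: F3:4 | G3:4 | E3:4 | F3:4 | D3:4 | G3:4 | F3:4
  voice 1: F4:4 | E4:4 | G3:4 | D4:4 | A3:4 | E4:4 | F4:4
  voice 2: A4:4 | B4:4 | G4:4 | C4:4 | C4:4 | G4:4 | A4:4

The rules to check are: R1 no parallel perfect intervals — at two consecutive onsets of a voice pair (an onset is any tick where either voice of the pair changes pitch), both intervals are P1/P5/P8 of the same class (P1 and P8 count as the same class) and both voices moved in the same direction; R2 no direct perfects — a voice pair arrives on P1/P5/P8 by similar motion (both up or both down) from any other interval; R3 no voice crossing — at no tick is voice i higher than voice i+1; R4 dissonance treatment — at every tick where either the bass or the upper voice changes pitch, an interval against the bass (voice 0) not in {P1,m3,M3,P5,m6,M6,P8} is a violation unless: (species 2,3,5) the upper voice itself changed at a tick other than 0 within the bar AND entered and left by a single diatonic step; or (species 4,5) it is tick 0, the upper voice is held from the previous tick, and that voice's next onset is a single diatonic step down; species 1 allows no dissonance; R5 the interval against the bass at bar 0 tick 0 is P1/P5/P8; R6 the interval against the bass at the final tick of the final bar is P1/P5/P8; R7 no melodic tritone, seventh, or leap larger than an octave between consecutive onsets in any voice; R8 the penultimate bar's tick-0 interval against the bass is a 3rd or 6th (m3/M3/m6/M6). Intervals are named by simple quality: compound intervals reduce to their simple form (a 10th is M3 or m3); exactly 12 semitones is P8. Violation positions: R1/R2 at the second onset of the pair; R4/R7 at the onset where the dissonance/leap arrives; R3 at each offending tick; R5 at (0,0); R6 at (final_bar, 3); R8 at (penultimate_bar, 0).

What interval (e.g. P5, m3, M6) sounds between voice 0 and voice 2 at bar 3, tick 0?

P5

voice 0=F3 voice 2=C4 -> P5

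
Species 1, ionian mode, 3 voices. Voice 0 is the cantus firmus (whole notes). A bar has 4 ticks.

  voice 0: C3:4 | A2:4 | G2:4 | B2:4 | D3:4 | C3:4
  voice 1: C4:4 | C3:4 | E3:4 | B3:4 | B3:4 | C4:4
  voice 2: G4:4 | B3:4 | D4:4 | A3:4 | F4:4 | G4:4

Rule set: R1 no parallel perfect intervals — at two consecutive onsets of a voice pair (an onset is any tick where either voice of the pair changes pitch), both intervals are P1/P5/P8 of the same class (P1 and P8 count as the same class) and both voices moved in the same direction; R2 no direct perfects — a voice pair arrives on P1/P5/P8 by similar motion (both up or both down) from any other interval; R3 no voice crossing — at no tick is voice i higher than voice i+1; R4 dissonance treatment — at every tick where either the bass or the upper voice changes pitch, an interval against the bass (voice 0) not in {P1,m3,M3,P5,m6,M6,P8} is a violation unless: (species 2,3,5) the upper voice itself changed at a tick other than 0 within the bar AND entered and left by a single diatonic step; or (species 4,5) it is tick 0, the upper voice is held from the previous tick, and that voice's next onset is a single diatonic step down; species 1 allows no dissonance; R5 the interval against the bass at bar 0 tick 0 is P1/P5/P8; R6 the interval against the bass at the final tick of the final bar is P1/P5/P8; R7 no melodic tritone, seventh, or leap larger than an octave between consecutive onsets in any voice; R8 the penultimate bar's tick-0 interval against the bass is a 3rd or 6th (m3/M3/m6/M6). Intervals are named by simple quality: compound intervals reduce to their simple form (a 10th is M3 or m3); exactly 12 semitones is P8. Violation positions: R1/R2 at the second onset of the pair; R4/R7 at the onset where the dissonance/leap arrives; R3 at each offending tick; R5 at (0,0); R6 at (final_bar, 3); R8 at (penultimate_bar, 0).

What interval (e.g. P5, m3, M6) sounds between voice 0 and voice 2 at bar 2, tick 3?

voice 0=G2 voice 2=D4 -> P5

P5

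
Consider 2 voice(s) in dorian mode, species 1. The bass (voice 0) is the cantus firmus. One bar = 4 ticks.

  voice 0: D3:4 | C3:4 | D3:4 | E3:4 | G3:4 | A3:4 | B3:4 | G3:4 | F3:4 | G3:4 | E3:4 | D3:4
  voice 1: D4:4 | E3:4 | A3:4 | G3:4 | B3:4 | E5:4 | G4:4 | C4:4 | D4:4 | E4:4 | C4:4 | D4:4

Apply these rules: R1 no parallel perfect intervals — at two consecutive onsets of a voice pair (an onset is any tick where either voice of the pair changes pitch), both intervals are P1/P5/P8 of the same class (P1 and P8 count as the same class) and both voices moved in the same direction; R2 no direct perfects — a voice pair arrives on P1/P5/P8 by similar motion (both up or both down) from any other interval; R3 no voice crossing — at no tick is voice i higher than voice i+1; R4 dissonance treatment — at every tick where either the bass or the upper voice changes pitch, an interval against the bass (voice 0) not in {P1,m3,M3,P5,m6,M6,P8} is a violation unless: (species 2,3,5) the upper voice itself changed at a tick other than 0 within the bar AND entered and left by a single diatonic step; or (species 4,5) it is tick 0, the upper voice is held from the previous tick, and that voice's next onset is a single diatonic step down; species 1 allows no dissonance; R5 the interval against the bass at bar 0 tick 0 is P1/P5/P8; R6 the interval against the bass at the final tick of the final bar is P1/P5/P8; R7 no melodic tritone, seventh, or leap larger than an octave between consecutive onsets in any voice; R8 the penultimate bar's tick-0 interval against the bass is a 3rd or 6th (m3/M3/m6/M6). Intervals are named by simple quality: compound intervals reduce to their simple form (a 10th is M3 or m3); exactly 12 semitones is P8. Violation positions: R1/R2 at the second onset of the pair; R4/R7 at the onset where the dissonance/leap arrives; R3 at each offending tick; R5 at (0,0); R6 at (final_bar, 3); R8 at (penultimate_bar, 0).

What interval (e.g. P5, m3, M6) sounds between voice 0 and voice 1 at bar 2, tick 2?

P5

voice 0=D3 voice 1=A3 -> P5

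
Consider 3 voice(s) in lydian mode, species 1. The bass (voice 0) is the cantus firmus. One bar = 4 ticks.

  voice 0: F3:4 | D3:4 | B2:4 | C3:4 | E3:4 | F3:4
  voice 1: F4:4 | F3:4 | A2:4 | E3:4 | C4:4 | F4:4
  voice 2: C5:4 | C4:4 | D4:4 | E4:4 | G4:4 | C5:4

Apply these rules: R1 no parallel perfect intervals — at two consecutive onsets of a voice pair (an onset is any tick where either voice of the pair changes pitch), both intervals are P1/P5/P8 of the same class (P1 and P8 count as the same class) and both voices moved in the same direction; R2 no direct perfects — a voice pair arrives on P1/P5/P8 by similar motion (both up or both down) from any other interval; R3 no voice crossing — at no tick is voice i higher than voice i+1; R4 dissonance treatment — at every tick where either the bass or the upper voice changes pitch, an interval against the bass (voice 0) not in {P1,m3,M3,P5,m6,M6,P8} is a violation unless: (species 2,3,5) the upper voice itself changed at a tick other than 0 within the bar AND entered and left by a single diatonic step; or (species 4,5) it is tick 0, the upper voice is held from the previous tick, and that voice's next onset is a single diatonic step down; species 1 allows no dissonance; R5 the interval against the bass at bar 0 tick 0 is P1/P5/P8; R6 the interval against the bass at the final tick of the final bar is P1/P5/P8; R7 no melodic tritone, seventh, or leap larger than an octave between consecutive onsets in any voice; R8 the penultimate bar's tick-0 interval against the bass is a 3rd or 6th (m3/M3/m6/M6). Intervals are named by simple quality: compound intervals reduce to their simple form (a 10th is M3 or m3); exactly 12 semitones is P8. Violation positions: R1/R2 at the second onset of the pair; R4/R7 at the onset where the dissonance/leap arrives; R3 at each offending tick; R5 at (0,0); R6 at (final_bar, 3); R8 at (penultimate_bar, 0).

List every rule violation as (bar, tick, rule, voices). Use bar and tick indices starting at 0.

bar 0: v0=F3 v1=F4 v2=C5 downbeat P5
bar 1: v0=D3 v1=F3 v2=C4 downbeat m7
bar 2: v0=B2 v1=A2 v2=D4 downbeat m3
bar 3: v0=C3 v1=E3 v2=E4 downbeat M3
bar 4: v0=E3 v1=C4 v2=G4 downbeat m3
bar 5: v0=F3 v1=F4 v2=C5 downbeat P5
  -> R1 @ bar 1 tick 0 v(1, 2): F4/C5 P5 -> F3/C4 P5 similar
  -> R4 @ bar 1 tick 0 v(0, 2): D3/C4 m7 untreated
  -> R3 @ bar 2 tick 0 v(0, 1): B2 above A2
  -> R4 @ bar 2 tick 0 v(0, 1): B2/A2 M2 untreated
  -> R3 @ bar 2 tick 1 v(0, 1): B2 above A2
  -> R3 @ bar 2 tick 2 v(0, 1): B2 above A2
  -> R3 @ bar 2 tick 3 v(0, 1): B2 above A2
  -> R2 @ bar 3 tick 0 v(1, 2): A2/D4 P4 -> E3/E4 P8 similar
  -> R2 @ bar 4 tick 0 v(1, 2): E3/E4 P8 -> C4/G4 P5 similar
  -> R1 @ bar 5 tick 0 v(1, 2): C4/G4 P5 -> F4/C5 P5 similar
  -> R2 @ bar 5 tick 0 v(0, 1): E3/C4 m6 -> F3/F4 P8 similar
  -> R2 @ bar 5 tick 0 v(0, 2): E3/G4 m3 -> F3/C5 P5 similar

(1, 0, R1, (1, 2))
(1, 0, R4, (0, 2))
(2, 0, R3, (0, 1))
(2, 0, R4, (0, 1))
(2, 1, R3, (0, 1))
(2, 2, R3, (0, 1))
(2, 3, R3, (0, 1))
(3, 0, R2, (1, 2))
(4, 0, R2, (1, 2))
(5, 0, R1, (1, 2))
(5, 0, R2, (0, 1))
(5, 0, R2, (0, 2))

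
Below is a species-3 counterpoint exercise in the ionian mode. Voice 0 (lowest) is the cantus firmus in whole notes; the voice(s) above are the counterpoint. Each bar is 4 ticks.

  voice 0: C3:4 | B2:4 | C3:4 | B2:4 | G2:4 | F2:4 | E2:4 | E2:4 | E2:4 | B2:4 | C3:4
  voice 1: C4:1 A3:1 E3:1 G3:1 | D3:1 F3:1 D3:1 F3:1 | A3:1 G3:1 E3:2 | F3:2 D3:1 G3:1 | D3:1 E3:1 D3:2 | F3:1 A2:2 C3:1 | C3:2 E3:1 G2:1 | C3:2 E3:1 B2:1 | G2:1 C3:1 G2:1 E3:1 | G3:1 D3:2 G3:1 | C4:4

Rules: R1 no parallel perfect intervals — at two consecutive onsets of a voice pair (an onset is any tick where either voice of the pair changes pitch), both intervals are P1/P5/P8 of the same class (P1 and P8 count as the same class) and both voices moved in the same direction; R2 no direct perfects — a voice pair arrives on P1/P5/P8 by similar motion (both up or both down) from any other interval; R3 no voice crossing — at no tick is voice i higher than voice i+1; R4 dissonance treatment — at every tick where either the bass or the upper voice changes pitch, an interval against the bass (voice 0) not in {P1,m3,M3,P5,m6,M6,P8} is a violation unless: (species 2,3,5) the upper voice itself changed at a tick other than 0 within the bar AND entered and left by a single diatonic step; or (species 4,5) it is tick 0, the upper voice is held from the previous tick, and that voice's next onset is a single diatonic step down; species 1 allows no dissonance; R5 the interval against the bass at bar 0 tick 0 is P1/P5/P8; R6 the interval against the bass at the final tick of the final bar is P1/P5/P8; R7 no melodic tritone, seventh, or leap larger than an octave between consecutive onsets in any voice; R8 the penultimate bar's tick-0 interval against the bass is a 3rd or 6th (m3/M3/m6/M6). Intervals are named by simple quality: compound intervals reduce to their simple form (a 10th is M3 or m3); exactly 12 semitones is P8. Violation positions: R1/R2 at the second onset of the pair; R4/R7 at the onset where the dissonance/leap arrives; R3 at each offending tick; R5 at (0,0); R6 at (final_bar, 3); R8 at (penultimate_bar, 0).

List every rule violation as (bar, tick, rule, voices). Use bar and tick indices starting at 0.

(1, 1, R4, (0, 1))
(1, 3, R4, (0, 1))
(3, 0, R4, (0, 1))
(4, 0, R2, (0, 1))
(10, 0, R2, (0, 1))

bar 0: v0=C3 v1=C4 downbeat P8
bar 1: v0=B2 v1=D3 downbeat m3
bar 2: v0=C3 v1=A3 downbeat M6
bar 3: v0=B2 v1=F3 downbeat TT
bar 4: v0=G2 v1=D3 downbeat P5
bar 5: v0=F2 v1=F3 downbeat P8
bar 6: v0=E2 v1=C3 downbeat m6
bar 7: v0=E2 v1=C3 downbeat m6
bar 8: v0=E2 v1=G2 downbeat m3
bar 9: v0=B2 v1=G3 downbeat m6
bar 10: v0=C3 v1=C4 downbeat P8
  -> R4 @ bar 1 tick 1 v(0, 1): B2/F3 TT untreated
  -> R4 @ bar 1 tick 3 v(0, 1): B2/F3 TT untreated
  -> R4 @ bar 3 tick 0 v(0, 1): B2/F3 TT untreated
  -> R2 @ bar 4 tick 0 v(0, 1): B2/G3 m6 -> G2/D3 P5 similar
  -> R2 @ bar 10 tick 0 v(0, 1): B2/G3 m6 -> C3/C4 P8 similar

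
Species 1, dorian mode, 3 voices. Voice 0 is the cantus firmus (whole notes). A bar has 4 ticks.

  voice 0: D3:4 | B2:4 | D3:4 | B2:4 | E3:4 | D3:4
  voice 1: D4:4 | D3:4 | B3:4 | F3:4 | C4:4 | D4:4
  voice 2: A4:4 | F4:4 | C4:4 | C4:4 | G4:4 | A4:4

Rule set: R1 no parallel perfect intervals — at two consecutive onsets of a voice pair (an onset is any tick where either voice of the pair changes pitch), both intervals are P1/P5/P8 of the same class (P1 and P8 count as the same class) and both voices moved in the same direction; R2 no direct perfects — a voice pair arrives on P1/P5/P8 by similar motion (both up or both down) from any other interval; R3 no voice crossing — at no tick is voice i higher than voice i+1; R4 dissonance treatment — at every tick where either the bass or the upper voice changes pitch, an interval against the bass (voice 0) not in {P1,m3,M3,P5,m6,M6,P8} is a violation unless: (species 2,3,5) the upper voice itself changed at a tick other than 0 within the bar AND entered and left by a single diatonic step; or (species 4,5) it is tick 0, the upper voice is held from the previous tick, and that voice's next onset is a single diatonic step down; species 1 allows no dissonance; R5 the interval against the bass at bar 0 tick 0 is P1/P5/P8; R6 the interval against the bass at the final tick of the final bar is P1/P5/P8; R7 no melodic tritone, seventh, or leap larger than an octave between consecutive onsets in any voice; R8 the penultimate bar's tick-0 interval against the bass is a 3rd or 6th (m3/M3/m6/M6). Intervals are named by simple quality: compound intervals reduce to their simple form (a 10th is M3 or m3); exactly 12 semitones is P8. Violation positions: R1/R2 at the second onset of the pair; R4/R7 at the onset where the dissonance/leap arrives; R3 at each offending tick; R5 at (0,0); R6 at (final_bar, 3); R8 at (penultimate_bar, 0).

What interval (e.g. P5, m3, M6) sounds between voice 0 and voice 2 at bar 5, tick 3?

P5

voice 0=D3 voice 2=A4 -> P5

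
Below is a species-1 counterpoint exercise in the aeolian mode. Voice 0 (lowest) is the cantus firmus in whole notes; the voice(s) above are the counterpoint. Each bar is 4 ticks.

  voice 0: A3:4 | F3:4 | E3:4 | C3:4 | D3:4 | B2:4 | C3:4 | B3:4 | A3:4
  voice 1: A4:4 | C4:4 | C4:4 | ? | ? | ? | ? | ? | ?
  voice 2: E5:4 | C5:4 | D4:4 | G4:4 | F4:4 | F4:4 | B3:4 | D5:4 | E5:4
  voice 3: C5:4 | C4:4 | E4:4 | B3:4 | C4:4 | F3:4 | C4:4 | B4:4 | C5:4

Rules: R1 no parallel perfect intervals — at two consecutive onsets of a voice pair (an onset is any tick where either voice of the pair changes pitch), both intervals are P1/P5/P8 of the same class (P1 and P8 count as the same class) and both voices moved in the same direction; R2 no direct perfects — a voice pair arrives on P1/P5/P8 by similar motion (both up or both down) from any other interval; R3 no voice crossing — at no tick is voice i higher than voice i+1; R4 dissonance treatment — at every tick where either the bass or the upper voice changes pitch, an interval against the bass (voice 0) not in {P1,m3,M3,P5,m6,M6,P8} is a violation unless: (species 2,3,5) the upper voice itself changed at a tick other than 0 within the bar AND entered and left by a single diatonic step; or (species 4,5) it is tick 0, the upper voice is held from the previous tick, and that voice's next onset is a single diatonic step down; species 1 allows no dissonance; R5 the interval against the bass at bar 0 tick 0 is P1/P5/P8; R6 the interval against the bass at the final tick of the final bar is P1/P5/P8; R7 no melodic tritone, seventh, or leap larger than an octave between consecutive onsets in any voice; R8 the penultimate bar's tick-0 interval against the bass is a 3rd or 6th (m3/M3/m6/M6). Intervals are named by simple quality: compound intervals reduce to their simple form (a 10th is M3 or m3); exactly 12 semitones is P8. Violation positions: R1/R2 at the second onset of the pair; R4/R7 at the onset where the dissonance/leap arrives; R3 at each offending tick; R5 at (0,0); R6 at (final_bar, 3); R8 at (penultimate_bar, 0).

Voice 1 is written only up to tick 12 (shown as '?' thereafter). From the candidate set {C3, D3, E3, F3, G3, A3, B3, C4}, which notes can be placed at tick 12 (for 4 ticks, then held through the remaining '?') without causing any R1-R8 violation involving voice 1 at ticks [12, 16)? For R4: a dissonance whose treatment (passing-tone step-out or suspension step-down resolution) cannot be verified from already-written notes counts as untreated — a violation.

{A3, C4}

C3: violates R2
D3: violates R4,R7
E3: violates R2
F3: violates R4
G3: violates R2
A3: legal
B3: violates R2,R4
C4: legal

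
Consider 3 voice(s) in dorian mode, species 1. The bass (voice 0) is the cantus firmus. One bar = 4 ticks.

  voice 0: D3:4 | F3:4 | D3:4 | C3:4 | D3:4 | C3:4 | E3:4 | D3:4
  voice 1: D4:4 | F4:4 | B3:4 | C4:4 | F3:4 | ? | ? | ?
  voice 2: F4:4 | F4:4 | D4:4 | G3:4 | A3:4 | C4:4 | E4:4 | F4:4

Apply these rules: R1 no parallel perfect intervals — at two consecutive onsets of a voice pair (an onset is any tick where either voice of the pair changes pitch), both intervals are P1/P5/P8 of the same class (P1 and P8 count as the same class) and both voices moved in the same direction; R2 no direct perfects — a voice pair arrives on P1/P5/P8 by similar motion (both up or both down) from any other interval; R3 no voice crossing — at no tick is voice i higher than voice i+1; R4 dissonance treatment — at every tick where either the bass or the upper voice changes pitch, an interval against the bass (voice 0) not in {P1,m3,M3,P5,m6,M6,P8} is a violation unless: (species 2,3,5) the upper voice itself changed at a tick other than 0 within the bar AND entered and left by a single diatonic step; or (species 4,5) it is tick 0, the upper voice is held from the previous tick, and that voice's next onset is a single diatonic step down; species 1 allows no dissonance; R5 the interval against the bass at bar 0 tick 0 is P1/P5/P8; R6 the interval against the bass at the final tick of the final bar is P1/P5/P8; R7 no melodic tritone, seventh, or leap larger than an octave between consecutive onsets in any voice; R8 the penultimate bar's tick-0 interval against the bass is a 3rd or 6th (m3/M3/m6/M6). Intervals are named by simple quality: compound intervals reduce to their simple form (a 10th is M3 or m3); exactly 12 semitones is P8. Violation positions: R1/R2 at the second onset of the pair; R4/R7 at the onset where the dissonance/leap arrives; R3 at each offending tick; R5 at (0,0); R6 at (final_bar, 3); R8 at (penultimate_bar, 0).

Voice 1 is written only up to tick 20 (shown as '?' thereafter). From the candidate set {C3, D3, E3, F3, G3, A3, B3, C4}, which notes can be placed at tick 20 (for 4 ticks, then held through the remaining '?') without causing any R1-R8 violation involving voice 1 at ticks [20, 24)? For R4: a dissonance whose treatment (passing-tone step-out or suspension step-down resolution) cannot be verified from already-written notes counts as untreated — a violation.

{A3, E3, G3}

C3: violates R2
D3: violates R4
E3: legal
F3: violates R4
G3: legal
A3: legal
B3: violates R4,R7
C4: violates R2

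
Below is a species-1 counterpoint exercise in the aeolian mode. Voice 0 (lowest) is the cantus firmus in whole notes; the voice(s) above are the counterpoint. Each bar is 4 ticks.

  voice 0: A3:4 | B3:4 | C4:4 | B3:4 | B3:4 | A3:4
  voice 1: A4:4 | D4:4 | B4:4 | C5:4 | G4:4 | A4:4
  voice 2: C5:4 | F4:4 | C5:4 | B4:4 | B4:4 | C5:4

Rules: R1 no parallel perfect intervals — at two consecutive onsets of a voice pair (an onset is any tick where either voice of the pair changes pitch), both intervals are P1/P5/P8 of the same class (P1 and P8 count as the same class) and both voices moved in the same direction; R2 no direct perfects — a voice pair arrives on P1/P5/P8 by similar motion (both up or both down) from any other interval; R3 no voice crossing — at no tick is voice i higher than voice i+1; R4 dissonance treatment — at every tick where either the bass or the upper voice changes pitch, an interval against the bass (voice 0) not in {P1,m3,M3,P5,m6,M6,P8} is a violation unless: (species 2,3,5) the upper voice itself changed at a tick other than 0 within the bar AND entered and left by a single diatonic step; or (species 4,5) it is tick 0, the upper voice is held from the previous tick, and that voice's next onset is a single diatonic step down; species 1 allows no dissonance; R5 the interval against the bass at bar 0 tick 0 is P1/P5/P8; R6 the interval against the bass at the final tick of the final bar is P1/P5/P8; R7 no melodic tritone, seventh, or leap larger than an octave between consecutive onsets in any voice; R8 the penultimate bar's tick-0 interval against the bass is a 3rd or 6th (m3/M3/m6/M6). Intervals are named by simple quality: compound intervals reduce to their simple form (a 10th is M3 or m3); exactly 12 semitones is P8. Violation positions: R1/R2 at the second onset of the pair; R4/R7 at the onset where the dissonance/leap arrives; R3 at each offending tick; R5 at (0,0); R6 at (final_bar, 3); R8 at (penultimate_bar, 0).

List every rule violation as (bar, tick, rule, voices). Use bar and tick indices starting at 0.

bar 0: v0=A3 v1=A4 v2=C5 downbeat m3
bar 1: v0=B3 v1=D4 v2=F4 downbeat TT
bar 2: v0=C4 v1=B4 v2=C5 downbeat P8
bar 3: v0=B3 v1=C5 v2=B4 downbeat P8
bar 4: v0=B3 v1=G4 v2=B4 downbeat P8
bar 5: v0=A3 v1=A4 v2=C5 downbeat m3
  -> R5 @ bar 0 tick 0 v(0, 2): opens on m3
  -> R4 @ bar 1 tick 0 v(0, 2): B3/F4 TT untreated
  -> R2 @ bar 2 tick 0 v(0, 2): B3/F4 TT -> C4/C5 P8 similar
  -> R4 @ bar 2 tick 0 v(0, 1): C4/B4 M7 untreated
  -> R1 @ bar 3 tick 0 v(0, 2): C4/C5 P8 -> B3/B4 P8 similar
  -> R3 @ bar 3 tick 0 v(1, 2): C5 above B4
  -> R4 @ bar 3 tick 0 v(0, 1): B3/C5 m2 untreated
  -> R3 @ bar 3 tick 1 v(1, 2): C5 above B4
  -> R3 @ bar 3 tick 2 v(1, 2): C5 above B4
  -> R3 @ bar 3 tick 3 v(1, 2): C5 above B4
  -> R8 @ bar 4 tick 0 v(0, 2): penult P8 not 3rd/6th
  -> R6 @ bar 5 tick 3 v(0, 2): closes on m3

(0, 0, R5, (0, 2))
(1, 0, R4, (0, 2))
(2, 0, R2, (0, 2))
(2, 0, R4, (0, 1))
(3, 0, R1, (0, 2))
(3, 0, R3, (1, 2))
(3, 0, R4, (0, 1))
(3, 1, R3, (1, 2))
(3, 2, R3, (1, 2))
(3, 3, R3, (1, 2))
(4, 0, R8, (0, 2))
(5, 3, R6, (0, 2))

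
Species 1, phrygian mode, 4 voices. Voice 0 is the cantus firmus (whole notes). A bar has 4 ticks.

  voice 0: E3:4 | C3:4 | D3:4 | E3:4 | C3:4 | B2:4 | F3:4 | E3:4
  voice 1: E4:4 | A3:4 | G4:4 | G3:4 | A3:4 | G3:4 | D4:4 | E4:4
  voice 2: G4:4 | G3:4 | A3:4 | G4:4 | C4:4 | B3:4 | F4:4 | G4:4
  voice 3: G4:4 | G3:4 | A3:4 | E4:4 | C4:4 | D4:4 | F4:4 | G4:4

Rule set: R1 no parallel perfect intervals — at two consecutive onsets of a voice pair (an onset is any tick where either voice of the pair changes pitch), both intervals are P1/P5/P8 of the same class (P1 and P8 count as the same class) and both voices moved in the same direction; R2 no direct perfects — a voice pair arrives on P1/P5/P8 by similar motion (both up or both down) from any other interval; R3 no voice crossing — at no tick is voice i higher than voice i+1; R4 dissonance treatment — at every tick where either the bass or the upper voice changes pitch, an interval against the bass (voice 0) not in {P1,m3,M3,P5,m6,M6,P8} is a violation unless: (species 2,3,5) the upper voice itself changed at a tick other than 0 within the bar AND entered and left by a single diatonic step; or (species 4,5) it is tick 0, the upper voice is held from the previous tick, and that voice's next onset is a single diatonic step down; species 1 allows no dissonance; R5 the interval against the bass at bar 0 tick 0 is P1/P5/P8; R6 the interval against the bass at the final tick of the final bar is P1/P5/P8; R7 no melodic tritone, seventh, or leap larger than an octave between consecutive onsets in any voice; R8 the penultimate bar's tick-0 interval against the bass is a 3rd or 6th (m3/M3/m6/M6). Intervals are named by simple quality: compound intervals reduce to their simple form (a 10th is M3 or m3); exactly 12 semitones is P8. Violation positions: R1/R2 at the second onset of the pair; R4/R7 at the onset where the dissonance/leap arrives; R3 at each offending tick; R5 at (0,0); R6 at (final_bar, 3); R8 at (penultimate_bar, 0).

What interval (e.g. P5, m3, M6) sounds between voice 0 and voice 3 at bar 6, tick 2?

P8

voice 0=F3 voice 3=F4 -> P8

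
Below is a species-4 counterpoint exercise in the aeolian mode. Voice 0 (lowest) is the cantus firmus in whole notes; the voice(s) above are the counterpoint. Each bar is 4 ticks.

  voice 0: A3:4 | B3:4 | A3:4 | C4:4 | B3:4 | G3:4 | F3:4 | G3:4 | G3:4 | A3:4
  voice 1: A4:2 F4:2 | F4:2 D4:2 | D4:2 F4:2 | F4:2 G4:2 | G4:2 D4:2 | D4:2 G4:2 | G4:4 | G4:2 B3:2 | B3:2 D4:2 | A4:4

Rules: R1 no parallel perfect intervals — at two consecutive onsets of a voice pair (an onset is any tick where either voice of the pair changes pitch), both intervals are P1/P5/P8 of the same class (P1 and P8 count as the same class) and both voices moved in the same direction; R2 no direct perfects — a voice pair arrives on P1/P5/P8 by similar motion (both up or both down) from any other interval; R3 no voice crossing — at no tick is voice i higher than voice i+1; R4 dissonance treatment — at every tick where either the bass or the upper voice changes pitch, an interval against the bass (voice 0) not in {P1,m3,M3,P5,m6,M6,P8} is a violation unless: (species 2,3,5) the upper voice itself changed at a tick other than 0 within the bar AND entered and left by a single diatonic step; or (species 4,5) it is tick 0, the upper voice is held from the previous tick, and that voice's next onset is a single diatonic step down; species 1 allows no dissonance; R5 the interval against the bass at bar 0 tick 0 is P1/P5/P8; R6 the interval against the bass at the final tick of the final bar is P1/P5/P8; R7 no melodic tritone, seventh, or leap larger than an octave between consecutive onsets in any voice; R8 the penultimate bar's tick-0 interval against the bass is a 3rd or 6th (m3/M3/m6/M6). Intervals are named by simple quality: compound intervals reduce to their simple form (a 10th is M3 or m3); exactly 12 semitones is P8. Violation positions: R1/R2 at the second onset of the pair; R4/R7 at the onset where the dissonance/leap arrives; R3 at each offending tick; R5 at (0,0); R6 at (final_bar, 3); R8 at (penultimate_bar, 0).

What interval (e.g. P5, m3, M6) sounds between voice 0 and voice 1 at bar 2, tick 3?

m6

voice 0=A3 voice 1=F4 -> m6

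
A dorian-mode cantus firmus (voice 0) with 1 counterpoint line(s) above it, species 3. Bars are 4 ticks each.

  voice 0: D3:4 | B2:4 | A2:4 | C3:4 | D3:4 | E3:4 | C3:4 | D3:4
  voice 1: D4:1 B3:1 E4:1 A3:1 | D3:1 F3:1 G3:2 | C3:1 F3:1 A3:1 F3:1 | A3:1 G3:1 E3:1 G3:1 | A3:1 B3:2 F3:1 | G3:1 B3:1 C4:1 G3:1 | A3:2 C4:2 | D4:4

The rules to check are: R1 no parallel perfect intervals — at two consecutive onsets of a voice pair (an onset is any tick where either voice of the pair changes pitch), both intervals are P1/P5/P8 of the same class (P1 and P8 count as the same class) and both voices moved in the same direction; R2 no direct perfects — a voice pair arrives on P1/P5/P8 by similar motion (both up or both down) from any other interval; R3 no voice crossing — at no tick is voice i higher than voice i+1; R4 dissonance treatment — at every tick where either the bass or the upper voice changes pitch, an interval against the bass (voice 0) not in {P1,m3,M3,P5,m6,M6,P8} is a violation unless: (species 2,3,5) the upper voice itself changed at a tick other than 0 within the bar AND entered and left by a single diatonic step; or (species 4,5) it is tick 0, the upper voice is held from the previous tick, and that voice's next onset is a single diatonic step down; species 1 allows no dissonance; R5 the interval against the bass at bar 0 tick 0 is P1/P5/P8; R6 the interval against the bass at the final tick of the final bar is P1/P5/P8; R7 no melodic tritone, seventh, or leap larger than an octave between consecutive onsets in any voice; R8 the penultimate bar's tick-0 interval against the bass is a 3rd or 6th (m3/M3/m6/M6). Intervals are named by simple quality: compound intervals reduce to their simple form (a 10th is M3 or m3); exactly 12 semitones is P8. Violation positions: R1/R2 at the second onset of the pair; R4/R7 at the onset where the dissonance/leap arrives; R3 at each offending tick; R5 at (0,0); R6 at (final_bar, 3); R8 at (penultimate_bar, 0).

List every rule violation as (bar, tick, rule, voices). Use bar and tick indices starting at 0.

bar 0: v0=D3 v1=D4 downbeat P8
bar 1: v0=B2 v1=D3 downbeat m3
bar 2: v0=A2 v1=C3 downbeat m3
bar 3: v0=C3 v1=A3 downbeat M6
bar 4: v0=D3 v1=A3 downbeat P5
bar 5: v0=E3 v1=G3 downbeat m3
bar 6: v0=C3 v1=A3 downbeat M6
bar 7: v0=D3 v1=D4 downbeat P8
  -> R4 @ bar 0 tick 2 v(0, 1): D3/E4 M2 untreated
  -> R4 @ bar 1 tick 1 v(0, 1): B2/F3 TT untreated
  -> R1 @ bar 4 tick 0 v(0, 1): C3/G3 P5 -> D3/A3 P5 similar
  -> R7 @ bar 4 tick 3 v(1,): B3->F3 leap 6st
  -> R1 @ bar 7 tick 0 v(0, 1): C3/C4 P8 -> D3/D4 P8 similar

(0, 2, R4, (0, 1))
(1, 1, R4, (0, 1))
(4, 0, R1, (0, 1))
(4, 3, R7, (1,))
(7, 0, R1, (0, 1))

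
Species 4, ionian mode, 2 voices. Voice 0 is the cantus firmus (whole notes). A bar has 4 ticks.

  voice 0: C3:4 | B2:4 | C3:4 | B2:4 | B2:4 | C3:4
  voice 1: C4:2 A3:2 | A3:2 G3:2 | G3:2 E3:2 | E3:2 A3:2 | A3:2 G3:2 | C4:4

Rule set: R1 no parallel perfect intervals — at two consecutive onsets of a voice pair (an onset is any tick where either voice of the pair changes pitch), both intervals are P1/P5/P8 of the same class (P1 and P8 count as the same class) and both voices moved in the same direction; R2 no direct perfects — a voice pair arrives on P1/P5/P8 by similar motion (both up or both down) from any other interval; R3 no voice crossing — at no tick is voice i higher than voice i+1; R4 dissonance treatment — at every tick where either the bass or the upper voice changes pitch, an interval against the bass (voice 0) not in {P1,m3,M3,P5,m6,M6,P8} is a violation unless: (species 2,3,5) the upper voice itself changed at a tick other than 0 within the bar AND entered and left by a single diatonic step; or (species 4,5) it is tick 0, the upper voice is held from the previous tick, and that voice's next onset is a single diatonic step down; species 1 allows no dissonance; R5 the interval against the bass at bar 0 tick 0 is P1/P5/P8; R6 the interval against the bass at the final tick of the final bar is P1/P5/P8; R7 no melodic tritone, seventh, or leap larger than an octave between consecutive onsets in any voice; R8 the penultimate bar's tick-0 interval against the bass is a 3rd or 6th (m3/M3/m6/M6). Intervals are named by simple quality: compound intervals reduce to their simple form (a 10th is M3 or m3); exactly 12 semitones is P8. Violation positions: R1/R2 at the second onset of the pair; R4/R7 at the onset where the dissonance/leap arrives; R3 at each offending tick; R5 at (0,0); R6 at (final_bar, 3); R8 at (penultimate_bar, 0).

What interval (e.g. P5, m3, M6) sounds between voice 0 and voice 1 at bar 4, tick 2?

voice 0=B2 voice 1=G3 -> m6

m6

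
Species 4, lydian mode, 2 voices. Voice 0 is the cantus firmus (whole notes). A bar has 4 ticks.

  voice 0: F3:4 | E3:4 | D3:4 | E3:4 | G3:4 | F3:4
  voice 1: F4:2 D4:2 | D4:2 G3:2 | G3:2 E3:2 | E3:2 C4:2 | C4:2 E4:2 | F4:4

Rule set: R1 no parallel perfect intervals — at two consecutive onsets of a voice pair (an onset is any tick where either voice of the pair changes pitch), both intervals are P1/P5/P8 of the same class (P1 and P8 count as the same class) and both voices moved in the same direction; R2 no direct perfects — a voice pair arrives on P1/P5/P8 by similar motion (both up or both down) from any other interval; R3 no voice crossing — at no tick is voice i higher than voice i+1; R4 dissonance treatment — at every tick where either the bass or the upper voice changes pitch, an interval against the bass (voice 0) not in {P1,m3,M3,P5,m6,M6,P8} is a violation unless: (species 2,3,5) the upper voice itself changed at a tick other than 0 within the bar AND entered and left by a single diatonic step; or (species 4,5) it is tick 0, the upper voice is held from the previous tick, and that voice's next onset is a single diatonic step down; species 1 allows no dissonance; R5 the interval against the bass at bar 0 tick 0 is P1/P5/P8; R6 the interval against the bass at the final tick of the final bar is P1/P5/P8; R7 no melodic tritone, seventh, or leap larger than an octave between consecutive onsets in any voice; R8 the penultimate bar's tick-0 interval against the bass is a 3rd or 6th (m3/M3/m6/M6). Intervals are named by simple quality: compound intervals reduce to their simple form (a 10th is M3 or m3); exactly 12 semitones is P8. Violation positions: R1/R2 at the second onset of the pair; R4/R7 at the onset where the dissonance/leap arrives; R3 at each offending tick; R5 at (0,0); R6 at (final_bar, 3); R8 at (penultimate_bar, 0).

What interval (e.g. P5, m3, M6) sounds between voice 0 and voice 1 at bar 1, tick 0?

m7

voice 0=E3 voice 1=D4 -> m7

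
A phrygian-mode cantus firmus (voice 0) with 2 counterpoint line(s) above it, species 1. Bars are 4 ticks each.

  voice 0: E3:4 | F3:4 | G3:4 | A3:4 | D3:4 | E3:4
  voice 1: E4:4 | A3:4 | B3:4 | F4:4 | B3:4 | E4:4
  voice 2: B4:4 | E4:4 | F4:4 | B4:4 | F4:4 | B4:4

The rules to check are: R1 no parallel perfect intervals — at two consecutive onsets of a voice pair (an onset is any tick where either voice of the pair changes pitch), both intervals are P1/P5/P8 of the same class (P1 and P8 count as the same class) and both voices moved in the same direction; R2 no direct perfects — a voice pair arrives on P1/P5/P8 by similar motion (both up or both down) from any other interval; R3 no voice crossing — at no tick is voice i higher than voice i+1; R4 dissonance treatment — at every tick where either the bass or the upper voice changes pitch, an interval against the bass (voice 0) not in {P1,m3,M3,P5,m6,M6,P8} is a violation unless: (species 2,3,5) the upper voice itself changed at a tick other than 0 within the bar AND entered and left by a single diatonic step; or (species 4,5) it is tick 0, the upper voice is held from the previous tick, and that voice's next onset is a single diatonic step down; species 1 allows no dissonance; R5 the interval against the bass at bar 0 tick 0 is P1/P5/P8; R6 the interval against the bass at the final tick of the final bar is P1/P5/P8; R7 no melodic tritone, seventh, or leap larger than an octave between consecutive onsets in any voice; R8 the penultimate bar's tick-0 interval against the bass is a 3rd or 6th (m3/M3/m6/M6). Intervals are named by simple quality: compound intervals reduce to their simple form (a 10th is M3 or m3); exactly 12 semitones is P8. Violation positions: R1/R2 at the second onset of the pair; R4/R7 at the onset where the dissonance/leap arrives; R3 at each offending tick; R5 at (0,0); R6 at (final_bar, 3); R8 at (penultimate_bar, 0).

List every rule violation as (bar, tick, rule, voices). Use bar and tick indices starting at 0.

(1, 0, R1, (1, 2))
(1, 0, R4, (0, 2))
(2, 0, R4, (0, 2))
(3, 0, R4, (0, 2))
(3, 0, R7, (1,))
(3, 0, R7, (2,))
(4, 0, R7, (1,))
(4, 0, R7, (2,))
(5, 0, R2, (0, 1))
(5, 0, R2, (0, 2))
(5, 0, R2, (1, 2))
(5, 0, R7, (2,))

bar 0: v0=E3 v1=E4 v2=B4 downbeat P5
bar 1: v0=F3 v1=A3 v2=E4 downbeat M7
bar 2: v0=G3 v1=B3 v2=F4 downbeat m7
bar 3: v0=A3 v1=F4 v2=B4 downbeat M2
bar 4: v0=D3 v1=B3 v2=F4 downbeat m3
bar 5: v0=E3 v1=E4 v2=B4 downbeat P5
  -> R1 @ bar 1 tick 0 v(1, 2): E4/B4 P5 -> A3/E4 P5 similar
  -> R4 @ bar 1 tick 0 v(0, 2): F3/E4 M7 untreated
  -> R4 @ bar 2 tick 0 v(0, 2): G3/F4 m7 untreated
  -> R4 @ bar 3 tick 0 v(0, 2): A3/B4 M2 untreated
  -> R7 @ bar 3 tick 0 v(1,): B3->F4 leap 6st
  -> R7 @ bar 3 tick 0 v(2,): F4->B4 leap 6st
  -> R7 @ bar 4 tick 0 v(1,): F4->B3 leap 6st
  -> R7 @ bar 4 tick 0 v(2,): B4->F4 leap 6st
  -> R2 @ bar 5 tick 0 v(0, 1): D3/B3 M6 -> E3/E4 P8 similar
  -> R2 @ bar 5 tick 0 v(0, 2): D3/F4 m3 -> E3/B4 P5 similar
  -> R2 @ bar 5 tick 0 v(1, 2): B3/F4 TT -> E4/B4 P5 similar
  -> R7 @ bar 5 tick 0 v(2,): F4->B4 leap 6st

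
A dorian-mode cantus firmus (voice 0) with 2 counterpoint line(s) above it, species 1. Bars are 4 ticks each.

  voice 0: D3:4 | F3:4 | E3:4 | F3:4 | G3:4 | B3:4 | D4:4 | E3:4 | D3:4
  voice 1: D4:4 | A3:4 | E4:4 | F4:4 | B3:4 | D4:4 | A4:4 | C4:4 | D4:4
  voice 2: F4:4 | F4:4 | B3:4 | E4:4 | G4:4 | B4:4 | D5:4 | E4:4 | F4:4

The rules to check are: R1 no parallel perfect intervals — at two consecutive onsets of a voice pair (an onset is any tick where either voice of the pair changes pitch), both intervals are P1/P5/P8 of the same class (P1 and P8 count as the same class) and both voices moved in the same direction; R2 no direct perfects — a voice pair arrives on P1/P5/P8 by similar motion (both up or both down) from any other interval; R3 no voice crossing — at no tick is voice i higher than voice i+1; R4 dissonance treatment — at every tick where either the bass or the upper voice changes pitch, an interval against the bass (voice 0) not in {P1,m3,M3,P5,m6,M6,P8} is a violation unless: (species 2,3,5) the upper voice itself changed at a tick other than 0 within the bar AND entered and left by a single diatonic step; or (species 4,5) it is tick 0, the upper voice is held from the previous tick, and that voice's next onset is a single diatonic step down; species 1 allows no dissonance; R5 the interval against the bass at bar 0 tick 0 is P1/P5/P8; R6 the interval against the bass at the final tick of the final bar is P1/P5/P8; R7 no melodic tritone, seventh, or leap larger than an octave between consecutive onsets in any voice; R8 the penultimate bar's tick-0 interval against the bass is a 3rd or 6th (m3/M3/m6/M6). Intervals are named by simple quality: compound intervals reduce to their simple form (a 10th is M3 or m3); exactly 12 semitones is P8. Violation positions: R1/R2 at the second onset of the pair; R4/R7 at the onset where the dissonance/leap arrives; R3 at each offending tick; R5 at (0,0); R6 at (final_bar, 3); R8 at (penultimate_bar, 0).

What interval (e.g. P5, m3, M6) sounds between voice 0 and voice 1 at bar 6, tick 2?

voice 0=D4 voice 1=A4 -> P5

P5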